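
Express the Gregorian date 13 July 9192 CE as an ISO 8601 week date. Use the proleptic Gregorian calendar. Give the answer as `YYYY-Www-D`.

9192-W29-1

The weekday is Monday (ISO weekday 1).
That Monday belongs to ISO week 29 of ISO year 9192.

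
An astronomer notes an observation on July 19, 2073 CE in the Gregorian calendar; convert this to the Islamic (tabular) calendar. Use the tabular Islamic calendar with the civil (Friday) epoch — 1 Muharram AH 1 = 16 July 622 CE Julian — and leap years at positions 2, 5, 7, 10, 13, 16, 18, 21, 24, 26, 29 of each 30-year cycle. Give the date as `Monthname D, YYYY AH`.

Rajab 14, 1496 AH

Julian Day Number of the source date = 2478408.
Converting JDN 2478408 to the tabular Islamic calendar gives 14 Rajab 1496 AH.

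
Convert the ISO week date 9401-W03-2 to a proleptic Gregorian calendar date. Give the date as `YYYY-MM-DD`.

ISO week 1 of 9401 is the week containing the first Thursday of 9401.
Week 3, day 2 (Tuesday) lands on 9401-01-13.

9401-01-13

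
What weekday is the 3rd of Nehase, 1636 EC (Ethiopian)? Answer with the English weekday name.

In the Gregorian calendar this is 6 August 1644 (JDN 2321737).
2321737 ≡ 5 (mod 7); counting from Monday = 0 gives Saturday.

Saturday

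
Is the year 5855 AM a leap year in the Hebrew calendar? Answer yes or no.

Hebrew year 5855 is year 3 of its 19-year Metonic cycle; leap years are at positions 3, 6, 8, 11, 14, 17, 19, so it is a leap year (13 months).

yes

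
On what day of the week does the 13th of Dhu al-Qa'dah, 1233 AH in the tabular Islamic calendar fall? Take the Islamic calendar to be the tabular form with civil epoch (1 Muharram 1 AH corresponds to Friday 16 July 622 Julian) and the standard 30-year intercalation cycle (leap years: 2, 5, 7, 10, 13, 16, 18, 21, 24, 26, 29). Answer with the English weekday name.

Equivalently 14 September 1818 Gregorian, JDN 2385327.
2385327 ≡ 0 (mod 7); counting from Monday = 0 gives Monday.

Monday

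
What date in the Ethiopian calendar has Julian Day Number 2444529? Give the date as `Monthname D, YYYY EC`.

Tikimt 6, 1973 EC

The Gregorian equivalent of JDN 2444529 is 16 October 1980.
In the Ethiopian calendar that day is Tikimt 6, 1973 EC.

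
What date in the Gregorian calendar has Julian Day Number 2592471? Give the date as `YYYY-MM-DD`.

2385-11-04

JDN 2451545 is 1 Jan 2000; 2592471 is +140926 days from there.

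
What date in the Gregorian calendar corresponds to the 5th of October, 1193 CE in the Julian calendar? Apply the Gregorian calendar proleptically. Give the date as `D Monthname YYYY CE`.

For dates in this range the Gregorian date is 7 days ahead of the Julian.
5 October 1193 Julian + 7 days → 12 October 1193 Gregorian.

12 October 1193 CE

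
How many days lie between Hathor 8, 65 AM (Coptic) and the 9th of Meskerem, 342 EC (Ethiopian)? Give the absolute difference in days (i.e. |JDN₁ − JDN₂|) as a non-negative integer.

306

JDN of the first date = 1848473.
JDN of the second date = 1848779.
|1848779 − 1848473| = 306.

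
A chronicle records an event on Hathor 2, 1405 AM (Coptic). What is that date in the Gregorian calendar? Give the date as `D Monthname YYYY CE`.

8 November 1688 CE

Julian Day Number of the source date = 2337902.
Converting JDN 2337902 to the Gregorian calendar gives 8 November 1688 CE.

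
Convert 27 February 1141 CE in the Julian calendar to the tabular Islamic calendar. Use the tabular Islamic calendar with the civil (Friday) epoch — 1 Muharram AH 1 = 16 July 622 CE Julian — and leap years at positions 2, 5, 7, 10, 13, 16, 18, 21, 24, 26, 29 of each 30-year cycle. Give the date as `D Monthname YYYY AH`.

Julian Day Number of the source date = 2137866.
Converting JDN 2137866 to the tabular Islamic calendar gives 18 Rajab 535 AH.

18 Rajab 535 AH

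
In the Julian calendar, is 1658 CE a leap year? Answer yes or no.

no

1658 mod 4 = 2, so it is a common year in the Julian calendar.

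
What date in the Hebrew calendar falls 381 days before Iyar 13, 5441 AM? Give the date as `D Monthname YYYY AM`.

16 Nisan 5440 AM

The starting date is JDN 2335154; 2335154 − 381 = 2334773.
JDN 2334773 corresponds to 16 Nisan 5440 AM.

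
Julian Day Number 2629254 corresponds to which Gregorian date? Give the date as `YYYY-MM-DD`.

2486-07-20

JDN 2451545 is 1 Jan 2000; 2629254 is +177709 days from there.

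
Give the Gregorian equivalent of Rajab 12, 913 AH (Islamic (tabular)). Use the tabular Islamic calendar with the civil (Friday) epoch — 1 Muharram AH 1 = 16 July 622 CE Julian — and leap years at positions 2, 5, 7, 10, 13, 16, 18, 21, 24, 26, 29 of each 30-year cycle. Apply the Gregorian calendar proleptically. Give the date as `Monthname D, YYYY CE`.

Both dates share Julian Day Number 2271810; in the Gregorian calendar that is 27 November 1507 CE.

November 27, 1507 CE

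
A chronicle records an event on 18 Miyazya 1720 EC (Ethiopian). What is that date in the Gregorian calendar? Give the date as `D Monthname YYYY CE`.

24 April 1728 CE

Both dates share Julian Day Number 2352313; in the Gregorian calendar that is 24 April 1728 CE.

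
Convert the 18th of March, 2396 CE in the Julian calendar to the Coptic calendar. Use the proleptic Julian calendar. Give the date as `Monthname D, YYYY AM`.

Paremhat 22, 2112 AM

The source date corresponds to 3 April 2396 in the Gregorian calendar (JDN 2596274).
That day falls on 22 Paremhat 2112 AM in the Coptic calendar.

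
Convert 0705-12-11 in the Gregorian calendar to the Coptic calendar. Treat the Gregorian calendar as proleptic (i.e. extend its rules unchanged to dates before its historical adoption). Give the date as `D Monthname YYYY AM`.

Julian Day Number of the source date = 1978900.
Converting JDN 1978900 to the Coptic calendar gives 11 Koiak 422 AM.

11 Koiak 422 AM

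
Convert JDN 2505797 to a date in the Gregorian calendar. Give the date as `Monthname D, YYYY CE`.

Counting from JDN 2299161 = 15 Oct 1582 gives an offset of 206636 days.

July 15, 2148 CE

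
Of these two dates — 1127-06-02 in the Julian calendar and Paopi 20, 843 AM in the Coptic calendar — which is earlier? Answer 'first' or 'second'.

second

First date → JDN 2132847; second date → JDN 2132619.
JDN 2132619 < JDN 2132847, so the second date is earlier.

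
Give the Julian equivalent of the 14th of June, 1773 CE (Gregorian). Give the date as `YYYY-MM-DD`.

The Julian–Gregorian offset here is 11 days (Julian trailing).
14 June 1773 Gregorian − 11 days → 3 June 1773 Julian.

1773-06-03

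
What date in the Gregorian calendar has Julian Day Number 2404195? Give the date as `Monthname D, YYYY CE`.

May 12, 1870 CE

JDN 2451545 is 1 Jan 2000; 2404195 is −47350 days from there.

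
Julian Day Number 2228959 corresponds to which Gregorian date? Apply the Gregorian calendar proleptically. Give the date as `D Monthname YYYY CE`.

Counting from JDN 2299161 = 15 Oct 1582 gives an offset of -70202 days.

31 July 1390 CE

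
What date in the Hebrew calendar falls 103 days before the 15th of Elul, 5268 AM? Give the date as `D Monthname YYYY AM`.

1 Sivan 5268 AM

Counting 103 days back from JDN 2272078 reaches JDN 2271975, which is 1 Sivan 5268 AM.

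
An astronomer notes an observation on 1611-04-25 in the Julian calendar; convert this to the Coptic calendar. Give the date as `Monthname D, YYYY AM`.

Parmouti 30, 1327 AM

The source date corresponds to 5 May 1611 in the Gregorian calendar (JDN 2309590).
That day falls on 30 Parmouti 1327 AM in the Coptic calendar.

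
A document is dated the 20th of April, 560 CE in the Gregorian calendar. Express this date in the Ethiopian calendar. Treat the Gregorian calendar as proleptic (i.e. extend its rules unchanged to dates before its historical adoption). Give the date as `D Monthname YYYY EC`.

23 Miyazya 552 EC

Both dates share Julian Day Number 1925706; in the Ethiopian calendar that is 23 Miyazya 552 EC.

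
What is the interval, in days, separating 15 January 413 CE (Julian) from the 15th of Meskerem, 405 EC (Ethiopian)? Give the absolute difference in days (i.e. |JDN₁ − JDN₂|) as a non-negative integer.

First date → JDN 1871921; second date → JDN 1871796.
The interval is |1871921 − 1871796| = 125 days.

125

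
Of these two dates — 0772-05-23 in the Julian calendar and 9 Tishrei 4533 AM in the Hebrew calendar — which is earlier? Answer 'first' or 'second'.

First date → JDN 2003174; second date → JDN 2003285.
JDN 2003174 < JDN 2003285, so the first date is earlier.

first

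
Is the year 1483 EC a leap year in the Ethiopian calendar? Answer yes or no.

yes

1483 mod 4 = 3; in the Ethiopian calendar a year is leap when year mod 4 = 3, so it is a leap year.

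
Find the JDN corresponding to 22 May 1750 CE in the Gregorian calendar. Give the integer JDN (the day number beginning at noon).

2360376

JDN 2299161 is 15 October 1582 CE (Gregorian); the target day is +61215 days from there, so JDN = 2360376.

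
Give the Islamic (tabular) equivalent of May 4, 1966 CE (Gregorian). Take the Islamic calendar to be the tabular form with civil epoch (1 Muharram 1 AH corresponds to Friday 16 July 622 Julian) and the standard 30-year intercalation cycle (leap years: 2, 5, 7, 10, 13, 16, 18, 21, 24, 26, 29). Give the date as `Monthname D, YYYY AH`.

Muharram 13, 1386 AH

Both dates share Julian Day Number 2439250; in the tabular Islamic calendar that is 13 Muharram 1386 AH.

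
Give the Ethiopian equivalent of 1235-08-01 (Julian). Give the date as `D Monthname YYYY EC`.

Julian Day Number of the source date = 2172354.
Converting JDN 2172354 to the Ethiopian calendar gives 8 Nehase 1227 EC.

8 Nehase 1227 EC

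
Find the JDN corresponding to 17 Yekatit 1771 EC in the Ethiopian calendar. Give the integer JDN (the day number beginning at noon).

In the Gregorian calendar the same day is 22 February 1779.
JDN 2451545 is 1 January 2000 CE (Gregorian); the target day is −80666 days from there, so JDN = 2370879.

2370879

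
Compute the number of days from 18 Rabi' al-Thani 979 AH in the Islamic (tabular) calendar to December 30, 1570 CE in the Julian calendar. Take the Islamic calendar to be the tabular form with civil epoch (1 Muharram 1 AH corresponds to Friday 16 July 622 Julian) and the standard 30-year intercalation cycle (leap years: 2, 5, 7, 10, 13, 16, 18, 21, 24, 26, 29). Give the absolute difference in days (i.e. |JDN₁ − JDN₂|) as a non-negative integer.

JDN of the first date = 2295117.
JDN of the second date = 2294864.
|2294864 − 2295117| = 253.

253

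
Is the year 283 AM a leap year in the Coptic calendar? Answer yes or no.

yes

283 mod 4 = 3; in the Coptic calendar a year is leap when year mod 4 = 3, so it is a leap year.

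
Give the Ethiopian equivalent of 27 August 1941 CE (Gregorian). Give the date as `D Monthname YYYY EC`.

Julian Day Number of the source date = 2430234.
Converting JDN 2430234 to the Ethiopian calendar gives 21 Nehase 1933 EC.

21 Nehase 1933 EC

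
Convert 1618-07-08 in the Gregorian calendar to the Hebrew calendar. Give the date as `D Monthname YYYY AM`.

Both dates share Julian Day Number 2312211; in the Hebrew calendar that is 15 Tammuz 5378 AM.

15 Tammuz 5378 AM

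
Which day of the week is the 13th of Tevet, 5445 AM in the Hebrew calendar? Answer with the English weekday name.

Wednesday

This is JDN 2336483 (20 December 1684 Gregorian).
2336483 ≡ 2 (mod 7); counting from Monday = 0 gives Wednesday.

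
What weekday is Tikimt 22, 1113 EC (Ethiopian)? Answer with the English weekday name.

In the proleptic Gregorian calendar this is 26 October 1120 (JDN 2130430).
JDN 2130430 mod 7 = 1, and JDN 0 was a Monday, so this is a Tuesday.

Tuesday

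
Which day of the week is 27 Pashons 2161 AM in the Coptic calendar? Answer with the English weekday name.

Wednesday

In the Gregorian calendar this is 7 June 2445 (JDN 2614236).
Since JDN mod 7 = 2 (0 = Monday), the day is Wednesday.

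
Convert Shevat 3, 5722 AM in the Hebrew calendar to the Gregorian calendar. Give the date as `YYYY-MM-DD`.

Both dates share Julian Day Number 2437673; in the Gregorian calendar that is 8 January 1962 CE.

1962-01-08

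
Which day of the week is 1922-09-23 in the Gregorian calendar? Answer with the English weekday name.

Saturday

Since JDN mod 7 = 5 (0 = Monday), the day is Saturday.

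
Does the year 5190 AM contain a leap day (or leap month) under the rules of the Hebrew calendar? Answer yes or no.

yes

Hebrew year 5190 is year 3 of its 19-year Metonic cycle; leap years are at positions 3, 6, 8, 11, 14, 17, 19, so it is a leap year (13 months).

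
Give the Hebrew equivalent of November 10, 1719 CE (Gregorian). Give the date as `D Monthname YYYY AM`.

28 Cheshvan 5480 AM

Julian Day Number of the source date = 2349225.
Converting JDN 2349225 to the Hebrew calendar gives 28 Cheshvan 5480 AM.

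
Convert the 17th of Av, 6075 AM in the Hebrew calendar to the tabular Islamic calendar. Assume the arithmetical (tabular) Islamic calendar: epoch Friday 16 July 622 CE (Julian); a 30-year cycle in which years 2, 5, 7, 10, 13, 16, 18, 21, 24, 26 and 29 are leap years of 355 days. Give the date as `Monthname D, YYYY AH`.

Julian Day Number of the source date = 2566825.
Converting JDN 2566825 to the tabular Islamic calendar gives 16 Muharram 1746 AH.

Muharram 16, 1746 AH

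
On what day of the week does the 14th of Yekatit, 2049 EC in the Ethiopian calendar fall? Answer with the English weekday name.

Wednesday

This is JDN 2472416 (21 February 2057 Gregorian).
Since JDN mod 7 = 2 (0 = Monday), the day is Wednesday.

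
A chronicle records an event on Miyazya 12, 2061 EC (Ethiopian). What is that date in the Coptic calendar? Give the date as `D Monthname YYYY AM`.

12 Parmouti 1785 AM

Julian Day Number of the source date = 2476857.
Converting JDN 2476857 to the Coptic calendar gives 12 Parmouti 1785 AM.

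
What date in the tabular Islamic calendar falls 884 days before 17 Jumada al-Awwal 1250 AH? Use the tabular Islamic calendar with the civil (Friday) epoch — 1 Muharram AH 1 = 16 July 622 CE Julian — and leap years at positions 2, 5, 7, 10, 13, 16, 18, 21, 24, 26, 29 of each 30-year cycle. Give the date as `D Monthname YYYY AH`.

The starting date is JDN 2391178; 2391178 − 884 = 2390294.
JDN 2390294 corresponds to 19 Dhu al-Qa'dah 1247 AH.

19 Dhu al-Qa'dah 1247 AH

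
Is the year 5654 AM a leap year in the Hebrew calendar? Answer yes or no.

Hebrew year 5654 is year 11 of its 19-year Metonic cycle; leap years are at positions 3, 6, 8, 11, 14, 17, 19, so it is a leap year (13 months).

yes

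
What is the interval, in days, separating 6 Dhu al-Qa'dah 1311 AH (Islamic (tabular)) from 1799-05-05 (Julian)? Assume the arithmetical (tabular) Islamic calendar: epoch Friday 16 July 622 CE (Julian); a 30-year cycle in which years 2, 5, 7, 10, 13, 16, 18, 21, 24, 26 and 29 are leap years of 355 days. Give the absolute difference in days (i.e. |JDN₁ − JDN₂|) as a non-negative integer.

34693

JDN of the first date = 2412960.
JDN of the second date = 2378267.
|2378267 − 2412960| = 34693.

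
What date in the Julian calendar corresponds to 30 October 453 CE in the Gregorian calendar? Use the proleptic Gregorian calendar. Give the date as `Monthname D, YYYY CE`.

The Julian–Gregorian offset here is 1 day (Julian trailing).
30 October 453 Gregorian − 1 day → 29 October 453 Julian.

October 29, 453 CE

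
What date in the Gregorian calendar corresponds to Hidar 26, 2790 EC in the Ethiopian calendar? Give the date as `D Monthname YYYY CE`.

11 December 2797 CE

Both dates share Julian Day Number 2742988; in the Gregorian calendar that is 11 December 2797 CE.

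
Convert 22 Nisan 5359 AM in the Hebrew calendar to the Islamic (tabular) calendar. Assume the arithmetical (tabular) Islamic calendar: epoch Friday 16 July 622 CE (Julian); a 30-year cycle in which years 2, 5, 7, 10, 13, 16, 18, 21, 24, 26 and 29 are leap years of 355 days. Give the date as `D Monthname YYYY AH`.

Julian Day Number of the source date = 2305189.
Converting JDN 2305189 to the tabular Islamic calendar gives 21 Ramadan 1007 AH.

21 Ramadan 1007 AH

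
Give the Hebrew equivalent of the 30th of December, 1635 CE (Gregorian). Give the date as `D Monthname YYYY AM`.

Julian Day Number of the source date = 2318595.
Converting JDN 2318595 to the Hebrew calendar gives 21 Tevet 5396 AM.

21 Tevet 5396 AM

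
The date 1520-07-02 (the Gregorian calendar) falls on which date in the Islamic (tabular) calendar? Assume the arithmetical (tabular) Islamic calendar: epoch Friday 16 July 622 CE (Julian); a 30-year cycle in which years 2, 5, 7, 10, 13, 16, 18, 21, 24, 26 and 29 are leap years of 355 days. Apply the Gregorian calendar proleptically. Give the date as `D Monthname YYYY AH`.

6 Rajab 926 AH

Julian Day Number of the source date = 2276411.
Converting JDN 2276411 to the tabular Islamic calendar gives 6 Rajab 926 AH.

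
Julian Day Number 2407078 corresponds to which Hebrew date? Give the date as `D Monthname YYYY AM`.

29 Adar II 5638 AM

JDN 2407078 is 3 April 1878 in the Gregorian calendar.
In the Hebrew calendar that day is 29 Adar II 5638 AM.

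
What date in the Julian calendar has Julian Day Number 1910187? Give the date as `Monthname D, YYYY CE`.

October 22, 517 CE

The proleptic Gregorian equivalent of JDN 1910187 is 24 October 517.
In the Julian calendar that day is October 22, 517 CE.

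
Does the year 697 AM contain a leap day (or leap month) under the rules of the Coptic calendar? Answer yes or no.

697 mod 4 = 1; in the Coptic calendar a year is leap when year mod 4 = 3, so it is a common year.

no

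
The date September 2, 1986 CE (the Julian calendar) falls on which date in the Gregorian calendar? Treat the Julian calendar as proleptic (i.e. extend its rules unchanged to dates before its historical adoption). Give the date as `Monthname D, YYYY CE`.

September 15, 1986 CE

The Julian–Gregorian offset here is 13 days (Julian trailing).
2 September 1986 Julian + 13 days → 15 September 1986 Gregorian.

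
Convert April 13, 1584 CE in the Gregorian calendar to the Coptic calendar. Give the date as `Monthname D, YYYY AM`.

Both dates share Julian Day Number 2299707; in the Coptic calendar that is 8 Parmouti 1300 AM.

Parmouti 8, 1300 AM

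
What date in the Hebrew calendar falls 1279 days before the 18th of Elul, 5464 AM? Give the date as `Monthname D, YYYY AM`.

Adar II 8, 5461 AM

The starting date is JDN 2343693; 2343693 − 1279 = 2342414.
JDN 2342414 corresponds to Adar II 8, 5461 AM.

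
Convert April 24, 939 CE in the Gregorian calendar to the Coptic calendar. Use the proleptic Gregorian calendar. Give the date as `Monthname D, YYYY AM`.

Parmouti 24, 655 AM

Both dates share Julian Day Number 2064136; in the Coptic calendar that is 24 Parmouti 655 AM.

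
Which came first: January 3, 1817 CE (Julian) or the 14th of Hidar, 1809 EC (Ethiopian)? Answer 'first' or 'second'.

Converting both to JDN: 2384720 vs 2384666; the smaller is the second.

second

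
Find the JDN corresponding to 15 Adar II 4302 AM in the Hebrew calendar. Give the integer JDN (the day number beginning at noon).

Equivalently 19 March 542 (proleptic Gregorian).
JDN 2451545 is 1 January 2000 CE (Gregorian); the target day is −532446 days from there, so JDN = 1919099.

1919099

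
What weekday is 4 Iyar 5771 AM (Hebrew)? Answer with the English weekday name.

Sunday

This is JDN 2455690 (8 May 2011 Gregorian).
JDN 2455690 mod 7 = 6, and JDN 0 was a Monday, so this is a Sunday.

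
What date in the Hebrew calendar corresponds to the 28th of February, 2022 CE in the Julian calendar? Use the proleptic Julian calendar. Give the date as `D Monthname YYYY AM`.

The source date corresponds to 13 March 2022 in the Gregorian calendar (JDN 2459652).
That day falls on 10 Adar II 5782 AM in the Hebrew calendar.

10 Adar II 5782 AM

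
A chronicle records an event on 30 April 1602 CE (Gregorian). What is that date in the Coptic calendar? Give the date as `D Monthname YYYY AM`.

Both dates share Julian Day Number 2306298; in the Coptic calendar that is 25 Parmouti 1318 AM.

25 Parmouti 1318 AM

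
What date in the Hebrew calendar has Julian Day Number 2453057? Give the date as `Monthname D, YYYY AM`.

Shevat 29, 5764 AM

JDN 2453057 is 21 February 2004 in the Gregorian calendar.
In the Hebrew calendar that day is Shevat 29, 5764 AM.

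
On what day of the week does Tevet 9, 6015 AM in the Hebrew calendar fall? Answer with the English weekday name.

Tuesday

This is JDN 2544669 (19 December 2254 Gregorian).
Since JDN mod 7 = 1 (0 = Monday), the day is Tuesday.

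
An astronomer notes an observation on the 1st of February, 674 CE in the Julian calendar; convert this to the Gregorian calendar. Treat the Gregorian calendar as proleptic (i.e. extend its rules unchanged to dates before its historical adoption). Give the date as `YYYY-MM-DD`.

0674-02-04

For dates in this range the Gregorian date is 3 days ahead of the Julian.
1 February 674 Julian + 3 days → 4 February 674 Gregorian.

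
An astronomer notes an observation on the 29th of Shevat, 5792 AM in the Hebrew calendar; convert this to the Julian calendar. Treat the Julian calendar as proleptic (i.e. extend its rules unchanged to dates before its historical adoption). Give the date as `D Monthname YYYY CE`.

29 January 2032 CE

Both dates share Julian Day Number 2463274; in the Julian calendar that is 29 January 2032 CE.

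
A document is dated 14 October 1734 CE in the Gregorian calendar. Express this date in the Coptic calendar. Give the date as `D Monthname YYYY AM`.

Both dates share Julian Day Number 2354677; in the Coptic calendar that is 6 Paopi 1451 AM.

6 Paopi 1451 AM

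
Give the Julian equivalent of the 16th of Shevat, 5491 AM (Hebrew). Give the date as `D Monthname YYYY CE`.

12 January 1731 CE

The source date corresponds to 23 January 1731 in the Gregorian calendar (JDN 2353317).
That day falls on 12 January 1731 CE in the Julian calendar.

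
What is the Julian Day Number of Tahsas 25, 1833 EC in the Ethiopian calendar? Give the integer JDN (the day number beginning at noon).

In the Gregorian calendar the same day is 2 January 1841.
JDN 2299161 is 15 October 1582 CE (Gregorian); the target day is +94312 days from there, so JDN = 2393473.

2393473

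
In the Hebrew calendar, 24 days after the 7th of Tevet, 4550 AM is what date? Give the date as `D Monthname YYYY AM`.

2 Shevat 4550 AM

JDN of the 7th of Tevet, 4550 AM = 2009603.
2009603 + 24 = 2009627.
JDN 2009627 in the Hebrew calendar is 2 Shevat 4550 AM.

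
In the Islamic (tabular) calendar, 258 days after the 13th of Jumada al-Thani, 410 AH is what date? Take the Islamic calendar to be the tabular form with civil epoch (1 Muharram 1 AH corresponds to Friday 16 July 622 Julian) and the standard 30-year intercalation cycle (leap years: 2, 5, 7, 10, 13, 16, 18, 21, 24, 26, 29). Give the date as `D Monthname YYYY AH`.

Counting 258 days forward from JDN 2093536 reaches JDN 2093794, which is 6 Rabi' al-Awwal 411 AH.

6 Rabi' al-Awwal 411 AH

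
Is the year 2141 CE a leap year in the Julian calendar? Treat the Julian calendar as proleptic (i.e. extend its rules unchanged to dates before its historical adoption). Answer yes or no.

2141 mod 4 = 1, so it is a common year in the Julian calendar.

no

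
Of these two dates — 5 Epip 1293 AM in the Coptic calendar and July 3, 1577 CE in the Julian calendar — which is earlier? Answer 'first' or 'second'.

first

First date → JDN 2297237; second date → JDN 2297241.
JDN 2297237 < JDN 2297241, so the first date is earlier.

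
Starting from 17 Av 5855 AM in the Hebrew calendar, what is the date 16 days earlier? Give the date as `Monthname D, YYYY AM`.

Counting 16 days back from JDN 2486472 reaches JDN 2486456, which is Av 1, 5855 AM.

Av 1, 5855 AM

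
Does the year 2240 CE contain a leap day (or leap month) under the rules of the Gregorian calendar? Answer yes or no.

2240 is divisible by 4 and not by 100, so it is a leap year.

yes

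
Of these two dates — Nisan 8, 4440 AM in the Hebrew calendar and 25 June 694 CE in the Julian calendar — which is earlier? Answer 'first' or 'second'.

The two dates have Julian Day Numbers 1969502 and 1974717 respectively.
Since 1969502 < 1974717, the first date comes first.

first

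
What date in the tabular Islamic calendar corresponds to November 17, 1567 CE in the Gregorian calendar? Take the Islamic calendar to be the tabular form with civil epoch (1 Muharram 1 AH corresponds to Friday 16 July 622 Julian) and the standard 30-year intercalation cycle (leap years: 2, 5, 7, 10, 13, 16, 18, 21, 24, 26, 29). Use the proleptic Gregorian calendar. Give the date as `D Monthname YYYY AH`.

5 Jumada al-Awwal 975 AH

Julian Day Number of the source date = 2293715.
Converting JDN 2293715 to the tabular Islamic calendar gives 5 Jumada al-Awwal 975 AH.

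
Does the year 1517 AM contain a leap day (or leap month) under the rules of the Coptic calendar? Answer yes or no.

1517 mod 4 = 1; in the Coptic calendar a year is leap when year mod 4 = 3, so it is a common year.

no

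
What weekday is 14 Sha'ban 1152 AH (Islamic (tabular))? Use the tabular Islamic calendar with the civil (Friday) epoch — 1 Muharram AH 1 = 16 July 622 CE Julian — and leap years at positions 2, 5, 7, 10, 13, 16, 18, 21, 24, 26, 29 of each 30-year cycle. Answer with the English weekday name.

Monday

In the Gregorian calendar this is 16 November 1739 (JDN 2356536).
2356536 ≡ 0 (mod 7); counting from Monday = 0 gives Monday.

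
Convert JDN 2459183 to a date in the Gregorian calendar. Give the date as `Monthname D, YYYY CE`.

November 29, 2020 CE

Counting from JDN 2299161 = 15 Oct 1582 gives an offset of 160022 days.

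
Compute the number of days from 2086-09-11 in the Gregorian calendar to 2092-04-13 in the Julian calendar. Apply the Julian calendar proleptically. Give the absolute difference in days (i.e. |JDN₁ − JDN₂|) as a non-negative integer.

First date → JDN 2483210; second date → JDN 2485264.
The interval is |2483210 − 2485264| = 2054 days.

2054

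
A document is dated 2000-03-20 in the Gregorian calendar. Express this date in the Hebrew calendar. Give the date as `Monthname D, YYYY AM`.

Both dates share Julian Day Number 2451624; in the Hebrew calendar that is 13 Adar II 5760 AM.

Adar II 13, 5760 AM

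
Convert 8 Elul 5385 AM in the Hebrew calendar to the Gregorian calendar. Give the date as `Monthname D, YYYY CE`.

September 10, 1625 CE

Julian Day Number of the source date = 2314832.
Converting JDN 2314832 to the Gregorian calendar gives 10 September 1625 CE.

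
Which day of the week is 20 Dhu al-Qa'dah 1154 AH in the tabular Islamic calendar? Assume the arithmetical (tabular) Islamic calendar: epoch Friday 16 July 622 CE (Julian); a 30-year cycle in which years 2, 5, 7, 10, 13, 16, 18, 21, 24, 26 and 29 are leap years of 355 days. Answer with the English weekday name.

In the Gregorian calendar this is 27 January 1742 (JDN 2357339).
2357339 ≡ 5 (mod 7); counting from Monday = 0 gives Saturday.

Saturday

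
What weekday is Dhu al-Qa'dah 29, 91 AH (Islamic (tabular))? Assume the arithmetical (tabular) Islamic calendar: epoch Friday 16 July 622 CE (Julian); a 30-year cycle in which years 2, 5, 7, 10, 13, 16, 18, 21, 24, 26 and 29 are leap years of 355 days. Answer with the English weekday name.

This is JDN 1980656 (2 October 710 Gregorian).
Since JDN mod 7 = 6 (0 = Monday), the day is Sunday.

Sunday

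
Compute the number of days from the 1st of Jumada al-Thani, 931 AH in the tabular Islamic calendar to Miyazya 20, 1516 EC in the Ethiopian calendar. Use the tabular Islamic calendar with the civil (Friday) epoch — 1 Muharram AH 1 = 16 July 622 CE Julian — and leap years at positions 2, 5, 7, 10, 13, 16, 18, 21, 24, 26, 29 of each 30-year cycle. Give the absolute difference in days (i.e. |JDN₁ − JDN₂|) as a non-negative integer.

345

First date → JDN 2278149; second date → JDN 2277804.
The interval is |2278149 − 2277804| = 345 days.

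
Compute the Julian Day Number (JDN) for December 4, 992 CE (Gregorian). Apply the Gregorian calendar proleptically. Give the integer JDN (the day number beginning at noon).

JDN 2451545 is 1 January 2000 CE (Gregorian); the target day is −367826 days from there, so JDN = 2083719.

2083719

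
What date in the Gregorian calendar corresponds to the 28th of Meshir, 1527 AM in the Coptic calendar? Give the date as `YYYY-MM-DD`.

Julian Day Number of the source date = 2382578.
Converting JDN 2382578 to the Gregorian calendar gives 6 March 1811 CE.

1811-03-06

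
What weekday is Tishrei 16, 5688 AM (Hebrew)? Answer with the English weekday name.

Wednesday

In the Gregorian calendar this is 12 October 1927 (JDN 2425166).
JDN 2425166 mod 7 = 2, and JDN 0 was a Monday, so this is a Wednesday.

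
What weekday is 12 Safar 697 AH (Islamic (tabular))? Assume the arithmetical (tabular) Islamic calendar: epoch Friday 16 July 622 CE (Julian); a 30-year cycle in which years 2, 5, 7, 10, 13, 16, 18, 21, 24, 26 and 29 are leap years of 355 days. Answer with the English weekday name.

Friday

In the proleptic Gregorian calendar this is 6 December 1297 (JDN 2195120).
JDN 2195120 mod 7 = 4, and JDN 0 was a Monday, so this is a Friday.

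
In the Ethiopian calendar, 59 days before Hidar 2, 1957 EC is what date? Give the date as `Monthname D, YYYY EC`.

Meskerem 3, 1957 EC

JDN of Hidar 2, 1957 EC = 2438711.
2438711 − 59 = 2438652.
JDN 2438652 in the Ethiopian calendar is Meskerem 3, 1957 EC.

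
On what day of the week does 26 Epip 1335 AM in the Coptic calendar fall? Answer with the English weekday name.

Tuesday

This is JDN 2312598 (30 July 1619 Gregorian).
JDN 2312598 mod 7 = 1, and JDN 0 was a Monday, so this is a Tuesday.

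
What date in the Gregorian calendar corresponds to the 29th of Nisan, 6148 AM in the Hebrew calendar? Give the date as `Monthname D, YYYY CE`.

May 7, 2388 CE

Julian Day Number of the source date = 2593386.
Converting JDN 2593386 to the Gregorian calendar gives 7 May 2388 CE.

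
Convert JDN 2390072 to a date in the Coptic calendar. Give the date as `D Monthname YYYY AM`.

1 Thout 1548 AM

The Gregorian equivalent of JDN 2390072 is 11 September 1831.
In the Coptic calendar that day is 1 Thout 1548 AM.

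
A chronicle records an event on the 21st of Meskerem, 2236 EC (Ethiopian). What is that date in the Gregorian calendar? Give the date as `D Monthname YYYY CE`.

4 October 2243 CE

Julian Day Number of the source date = 2540575.
Converting JDN 2540575 to the Gregorian calendar gives 4 October 2243 CE.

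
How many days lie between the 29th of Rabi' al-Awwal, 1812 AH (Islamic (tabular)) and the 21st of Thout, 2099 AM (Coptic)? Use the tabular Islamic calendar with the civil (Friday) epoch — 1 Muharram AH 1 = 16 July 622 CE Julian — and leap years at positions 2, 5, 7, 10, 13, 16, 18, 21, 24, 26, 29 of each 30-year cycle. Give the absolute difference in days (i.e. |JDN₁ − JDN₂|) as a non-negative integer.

1059

JDN of the first date = 2590285.
JDN of the second date = 2591344.
|2591344 − 2590285| = 1059.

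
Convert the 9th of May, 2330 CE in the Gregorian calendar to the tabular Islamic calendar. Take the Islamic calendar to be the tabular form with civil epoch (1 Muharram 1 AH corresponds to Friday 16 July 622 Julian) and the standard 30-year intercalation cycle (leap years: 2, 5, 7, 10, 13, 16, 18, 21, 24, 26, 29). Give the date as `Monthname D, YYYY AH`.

Rabi' al-Awwal 20, 1761 AH

Both dates share Julian Day Number 2572203; in the tabular Islamic calendar that is 20 Rabi' al-Awwal 1761 AH.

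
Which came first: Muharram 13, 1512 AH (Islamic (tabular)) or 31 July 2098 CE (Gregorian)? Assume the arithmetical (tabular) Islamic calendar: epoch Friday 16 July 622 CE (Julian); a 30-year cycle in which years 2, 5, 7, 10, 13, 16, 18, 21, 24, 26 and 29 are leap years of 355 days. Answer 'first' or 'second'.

Converting both to JDN: 2483900 vs 2487551; the smaller is the first.

first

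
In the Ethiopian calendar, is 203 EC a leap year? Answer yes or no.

yes

203 mod 4 = 3; in the Ethiopian calendar a year is leap when year mod 4 = 3, so it is a leap year.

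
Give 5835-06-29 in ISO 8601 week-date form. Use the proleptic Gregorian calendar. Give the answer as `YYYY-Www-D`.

The weekday is Monday (ISO weekday 1).
That Monday belongs to ISO week 27 of ISO year 5835.

5835-W27-1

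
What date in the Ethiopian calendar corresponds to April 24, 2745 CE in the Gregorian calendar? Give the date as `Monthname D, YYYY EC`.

Both dates share Julian Day Number 2723764; in the Ethiopian calendar that is 10 Miyazya 2737 EC.

Miyazya 10, 2737 EC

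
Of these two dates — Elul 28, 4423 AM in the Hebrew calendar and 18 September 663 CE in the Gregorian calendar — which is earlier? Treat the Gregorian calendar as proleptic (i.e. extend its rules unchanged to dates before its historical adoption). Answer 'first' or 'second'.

first

The two dates have Julian Day Numbers 1963468 and 1963476 respectively.
Since 1963468 < 1963476, the first date comes first.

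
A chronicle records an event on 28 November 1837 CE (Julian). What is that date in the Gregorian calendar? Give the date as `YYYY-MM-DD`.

At this point the Julian calendar is 12 days behind the Gregorian.
28 November 1837 Julian + 12 days → 10 December 1837 Gregorian.

1837-12-10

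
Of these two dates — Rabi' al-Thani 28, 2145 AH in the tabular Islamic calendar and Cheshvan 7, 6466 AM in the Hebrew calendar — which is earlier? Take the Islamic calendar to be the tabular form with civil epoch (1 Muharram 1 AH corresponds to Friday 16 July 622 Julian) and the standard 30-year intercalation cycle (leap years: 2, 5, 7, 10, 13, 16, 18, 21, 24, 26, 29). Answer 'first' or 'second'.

first

Converting both to JDN: 2708318 vs 2709330; the smaller is the first.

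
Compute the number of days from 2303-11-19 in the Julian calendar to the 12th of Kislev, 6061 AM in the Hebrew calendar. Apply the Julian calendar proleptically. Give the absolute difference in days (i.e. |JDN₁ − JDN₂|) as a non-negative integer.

1105

JDN of the first date = 2562551.
JDN of the second date = 2561446.
|2561446 − 2562551| = 1105.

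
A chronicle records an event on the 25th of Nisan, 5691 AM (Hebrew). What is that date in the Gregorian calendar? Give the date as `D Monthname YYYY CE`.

12 April 1931 CE

Julian Day Number of the source date = 2426444.
Converting JDN 2426444 to the Gregorian calendar gives 12 April 1931 CE.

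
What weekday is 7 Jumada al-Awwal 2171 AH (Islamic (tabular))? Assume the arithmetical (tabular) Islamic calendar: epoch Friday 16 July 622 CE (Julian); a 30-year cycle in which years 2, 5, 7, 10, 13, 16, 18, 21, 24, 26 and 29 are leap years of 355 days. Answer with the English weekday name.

Monday

This is JDN 2717540 (9 April 2728 Gregorian).
2717540 ≡ 0 (mod 7); counting from Monday = 0 gives Monday.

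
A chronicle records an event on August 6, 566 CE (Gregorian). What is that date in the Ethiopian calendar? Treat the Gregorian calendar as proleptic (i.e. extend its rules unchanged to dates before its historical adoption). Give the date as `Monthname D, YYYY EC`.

Nehase 11, 558 EC

Julian Day Number of the source date = 1928005.
Converting JDN 1928005 to the Ethiopian calendar gives 11 Nehase 558 EC.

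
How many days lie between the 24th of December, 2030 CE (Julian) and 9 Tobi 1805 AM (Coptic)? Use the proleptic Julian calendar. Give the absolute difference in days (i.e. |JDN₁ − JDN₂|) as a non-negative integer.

First date → JDN 2462873; second date → JDN 2484069.
The interval is |2462873 − 2484069| = 21196 days.

21196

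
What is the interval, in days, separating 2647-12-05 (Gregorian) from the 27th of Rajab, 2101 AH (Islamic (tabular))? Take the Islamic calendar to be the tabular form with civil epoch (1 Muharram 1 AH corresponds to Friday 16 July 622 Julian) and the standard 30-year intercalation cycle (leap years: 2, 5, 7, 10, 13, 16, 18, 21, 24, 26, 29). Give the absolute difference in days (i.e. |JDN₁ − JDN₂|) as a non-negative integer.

4618

JDN of the first date = 2688195.
JDN of the second date = 2692813.
|2692813 − 2688195| = 4618.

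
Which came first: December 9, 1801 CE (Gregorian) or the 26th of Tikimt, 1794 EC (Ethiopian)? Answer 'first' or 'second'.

second

Converting both to JDN: 2379204 vs 2379169; the smaller is the second.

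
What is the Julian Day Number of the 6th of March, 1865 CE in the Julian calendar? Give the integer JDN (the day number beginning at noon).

2402314

In the Gregorian calendar the same day is 18 March 1865.
JDN 2299161 is 15 October 1582 CE (Gregorian); the target day is +103153 days from there, so JDN = 2402314.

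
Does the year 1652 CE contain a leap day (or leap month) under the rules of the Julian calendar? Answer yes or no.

yes

1652 mod 4 = 0, so it is a leap year in the Julian calendar.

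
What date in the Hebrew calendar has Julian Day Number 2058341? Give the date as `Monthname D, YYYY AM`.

JDN 2058341 is 12 June 923 in the proleptic Gregorian calendar.
In the Hebrew calendar that day is Sivan 19, 4683 AM.

Sivan 19, 4683 AM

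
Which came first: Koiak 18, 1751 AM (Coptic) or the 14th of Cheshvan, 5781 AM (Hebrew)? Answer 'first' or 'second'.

Converting both to JDN: 2464324 vs 2459155; the smaller is the second.

second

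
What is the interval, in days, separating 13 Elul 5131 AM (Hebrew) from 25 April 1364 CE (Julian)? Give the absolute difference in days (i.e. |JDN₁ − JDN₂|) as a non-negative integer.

First date → JDN 2222052; second date → JDN 2219374.
The interval is |2222052 − 2219374| = 2678 days.

2678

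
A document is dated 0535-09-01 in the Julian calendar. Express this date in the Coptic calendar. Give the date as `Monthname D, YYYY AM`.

Thout 3, 252 AM

Julian Day Number of the source date = 1916710.
Converting JDN 1916710 to the Coptic calendar gives 3 Thout 252 AM.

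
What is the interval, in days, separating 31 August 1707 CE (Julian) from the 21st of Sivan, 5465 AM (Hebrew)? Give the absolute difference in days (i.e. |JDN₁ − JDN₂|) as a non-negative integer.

820

First date → JDN 2344782; second date → JDN 2343962.
The interval is |2344782 − 2343962| = 820 days.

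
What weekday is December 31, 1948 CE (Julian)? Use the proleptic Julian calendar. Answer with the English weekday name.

Thursday

Equivalently 13 January 1949 Gregorian, JDN 2432930.
2432930 ≡ 3 (mod 7); counting from Monday = 0 gives Thursday.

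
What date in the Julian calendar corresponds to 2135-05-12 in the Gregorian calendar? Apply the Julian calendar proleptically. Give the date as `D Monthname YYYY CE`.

For dates in this range the Gregorian date is 14 days ahead of the Julian.
12 May 2135 Gregorian − 14 days → 28 April 2135 Julian.

28 April 2135 CE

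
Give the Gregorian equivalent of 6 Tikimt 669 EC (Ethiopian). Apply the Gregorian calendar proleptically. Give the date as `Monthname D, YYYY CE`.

Both dates share Julian Day Number 1968243; in the Gregorian calendar that is 6 October 676 CE.

October 6, 676 CE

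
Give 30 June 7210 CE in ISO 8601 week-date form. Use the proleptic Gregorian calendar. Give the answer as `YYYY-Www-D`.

The weekday is Wednesday (ISO weekday 3).
That Wednesday belongs to ISO week 26 of ISO year 7210.

7210-W26-3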